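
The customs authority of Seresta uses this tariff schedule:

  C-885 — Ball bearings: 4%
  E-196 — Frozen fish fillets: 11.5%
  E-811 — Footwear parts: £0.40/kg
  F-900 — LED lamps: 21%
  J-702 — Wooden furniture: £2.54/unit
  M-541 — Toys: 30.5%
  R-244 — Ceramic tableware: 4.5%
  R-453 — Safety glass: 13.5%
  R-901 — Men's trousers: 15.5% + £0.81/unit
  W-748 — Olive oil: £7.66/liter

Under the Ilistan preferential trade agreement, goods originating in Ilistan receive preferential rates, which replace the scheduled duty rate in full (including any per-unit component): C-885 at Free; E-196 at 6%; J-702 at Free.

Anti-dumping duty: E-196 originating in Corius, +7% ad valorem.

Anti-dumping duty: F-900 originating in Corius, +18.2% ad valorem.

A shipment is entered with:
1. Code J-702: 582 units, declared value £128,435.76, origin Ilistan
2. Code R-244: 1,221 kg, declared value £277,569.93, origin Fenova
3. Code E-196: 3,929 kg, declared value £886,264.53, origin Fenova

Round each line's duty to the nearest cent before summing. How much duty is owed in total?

Line 1 (J-702, Ilistan, 582 units, £128,435.76):
Base rate for J-702 is £2.54/unit.
Origin Ilistan qualifies under the Seresta–Ilistan agreement and J-702 is covered: preferential rate Free applies instead.
Duty = £128,435.76 × 0% = £0.00.
Line 2 (R-244, Fenova, 1,221 kg, £277,569.93):
Base rate for R-244 is 4.5%.
Duty = £277,569.93 × 4.5% = £12,490.65.
Line 3 (E-196, Fenova, 3,929 kg, £886,264.53):
Base rate for E-196 is 11.5%.
E-196 has an FTA preferential rate, but origin Fenova is not Ilistan; base rate stands.
The additional-duty order on E-196 targets Corius, not Fenova; it does not apply.
Duty = £886,264.53 × 11.5% = £101,920.42.
Total = £0.00 + £12,490.65 + £101,920.42 = £114,411.07.

£114,411.07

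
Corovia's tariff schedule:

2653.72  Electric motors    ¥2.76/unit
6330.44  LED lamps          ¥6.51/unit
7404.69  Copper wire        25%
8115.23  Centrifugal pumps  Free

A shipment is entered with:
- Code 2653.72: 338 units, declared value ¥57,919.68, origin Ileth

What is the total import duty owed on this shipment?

¥932.88

Line 1 (2653.72, Ileth, 338 units, ¥57,919.68):
Base rate for 2653.72 is ¥2.76/unit.
Duty = 338 × ¥2.76 = ¥932.88.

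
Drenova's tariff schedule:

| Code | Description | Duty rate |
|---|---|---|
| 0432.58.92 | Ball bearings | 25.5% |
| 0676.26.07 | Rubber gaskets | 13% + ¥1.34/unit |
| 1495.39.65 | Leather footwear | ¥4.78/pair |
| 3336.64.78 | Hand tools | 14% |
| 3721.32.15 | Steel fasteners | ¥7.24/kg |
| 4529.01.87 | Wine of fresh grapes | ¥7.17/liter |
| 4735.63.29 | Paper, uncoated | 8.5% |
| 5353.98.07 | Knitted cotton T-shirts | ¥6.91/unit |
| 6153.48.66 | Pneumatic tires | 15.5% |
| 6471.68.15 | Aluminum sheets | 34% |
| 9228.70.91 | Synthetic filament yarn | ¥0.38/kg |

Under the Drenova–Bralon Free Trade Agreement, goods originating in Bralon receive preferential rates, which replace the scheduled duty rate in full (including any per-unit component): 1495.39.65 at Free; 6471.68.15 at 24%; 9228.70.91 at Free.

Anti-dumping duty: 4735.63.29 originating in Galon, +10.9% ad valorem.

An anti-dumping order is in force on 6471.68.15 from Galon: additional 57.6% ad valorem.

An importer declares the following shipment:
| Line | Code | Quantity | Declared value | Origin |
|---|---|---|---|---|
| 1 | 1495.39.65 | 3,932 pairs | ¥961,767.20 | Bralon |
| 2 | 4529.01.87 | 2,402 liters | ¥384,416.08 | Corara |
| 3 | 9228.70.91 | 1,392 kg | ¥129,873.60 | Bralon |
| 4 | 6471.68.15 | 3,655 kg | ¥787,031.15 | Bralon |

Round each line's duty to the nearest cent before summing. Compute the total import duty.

¥206,109.82

Line 1 (1495.39.65, Bralon, 3,932 pairs, ¥961,767.20):
Base rate for 1495.39.65 is ¥4.78/pair.
Origin Bralon qualifies under the Drenova–Bralon agreement and 1495.39.65 is covered: preferential rate Free applies instead.
Duty = ¥961,767.20 × 0% = ¥0.00.
Line 2 (4529.01.87, Corara, 2,402 liters, ¥384,416.08):
Base rate for 4529.01.87 is ¥7.17/liter.
Duty = 2,402 × ¥7.17 = ¥17,222.34.
Line 3 (9228.70.91, Bralon, 1,392 kg, ¥129,873.60):
Base rate for 9228.70.91 is ¥0.38/kg.
Origin Bralon qualifies under the Drenova–Bralon agreement and 9228.70.91 is covered: preferential rate Free applies instead.
Duty = ¥129,873.60 × 0% = ¥0.00.
Line 4 (6471.68.15, Bralon, 3,655 kg, ¥787,031.15):
Base rate for 6471.68.15 is 34%.
Origin Bralon qualifies under the Drenova–Bralon agreement and 6471.68.15 is covered: preferential rate 24% applies instead.
The additional-duty order on 6471.68.15 targets Galon, not Bralon; it does not apply.
Duty = ¥787,031.15 × 24% = ¥188,887.48.
Total = ¥0.00 + ¥17,222.34 + ¥0.00 + ¥188,887.48 = ¥206,109.82.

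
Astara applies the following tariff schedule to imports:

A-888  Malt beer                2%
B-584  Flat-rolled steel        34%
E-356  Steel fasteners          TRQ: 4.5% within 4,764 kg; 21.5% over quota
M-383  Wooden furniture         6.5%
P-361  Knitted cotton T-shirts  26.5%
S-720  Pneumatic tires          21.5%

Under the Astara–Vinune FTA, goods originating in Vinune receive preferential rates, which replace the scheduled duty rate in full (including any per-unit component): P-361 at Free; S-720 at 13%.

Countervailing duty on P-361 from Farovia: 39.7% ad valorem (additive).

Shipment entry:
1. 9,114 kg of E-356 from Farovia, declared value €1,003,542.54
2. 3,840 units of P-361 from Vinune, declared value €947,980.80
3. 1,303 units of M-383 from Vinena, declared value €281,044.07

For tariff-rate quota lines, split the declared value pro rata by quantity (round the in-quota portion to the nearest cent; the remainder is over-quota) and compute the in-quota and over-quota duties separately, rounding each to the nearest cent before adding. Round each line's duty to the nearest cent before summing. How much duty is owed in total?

€144,853.62

Line 1 (E-356, Farovia, 9,114 kg, €1,003,542.54):
Code E-356 is under a tariff-rate quota (threshold 4,764 kg). In-quota: 4,764 kg at 4.5%; over-quota: 4,350 kg at 21.5%.
Pro-rata value split: in-quota = €1,003,542.54 × 4,764/9,114 = €524,564.04; over-quota = €1,003,542.54 − €524,564.04 = €478,978.50.
In-quota duty = €524,564.04 × 4.5% = €23,605.38. Over-quota duty = €478,978.50 × 21.5% = €102,980.38.
Line duty = €23,605.38 + €102,980.38 = €126,585.76.
Line 2 (P-361, Vinune, 3,840 units, €947,980.80):
Base rate for P-361 is 26.5%.
Origin Vinune qualifies under the Astara–Vinune agreement and P-361 is covered: preferential rate Free applies instead.
The additional-duty order on P-361 targets Farovia, not Vinune; it does not apply.
Duty = €947,980.80 × 0% = €0.00.
Line 3 (M-383, Vinena, 1,303 units, €281,044.07):
Base rate for M-383 is 6.5%.
Duty = €281,044.07 × 6.5% = €18,267.86.
Total = €126,585.76 + €0.00 + €18,267.86 = €144,853.62.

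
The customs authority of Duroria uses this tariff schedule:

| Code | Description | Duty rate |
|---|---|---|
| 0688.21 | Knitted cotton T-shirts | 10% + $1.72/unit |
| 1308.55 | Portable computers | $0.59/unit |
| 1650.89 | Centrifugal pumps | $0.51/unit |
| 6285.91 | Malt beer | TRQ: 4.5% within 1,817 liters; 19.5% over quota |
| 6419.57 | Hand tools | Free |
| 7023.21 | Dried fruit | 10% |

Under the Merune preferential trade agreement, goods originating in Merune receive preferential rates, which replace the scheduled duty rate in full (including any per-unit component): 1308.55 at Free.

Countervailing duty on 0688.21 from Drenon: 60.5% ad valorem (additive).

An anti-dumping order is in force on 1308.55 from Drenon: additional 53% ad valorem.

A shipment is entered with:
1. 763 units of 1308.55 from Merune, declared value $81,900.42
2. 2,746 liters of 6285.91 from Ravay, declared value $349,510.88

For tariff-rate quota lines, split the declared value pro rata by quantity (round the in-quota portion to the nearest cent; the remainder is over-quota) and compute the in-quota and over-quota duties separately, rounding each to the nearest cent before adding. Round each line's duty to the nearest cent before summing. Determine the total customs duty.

Line 1 (1308.55, Merune, 763 units, $81,900.42):
Base rate for 1308.55 is $0.59/unit.
Origin Merune qualifies under the Duroria–Merune agreement and 1308.55 is covered: preferential rate Free applies instead.
The additional-duty order on 1308.55 targets Drenon, not Merune; it does not apply.
Duty = $81,900.42 × 0% = $0.00.
Line 2 (6285.91, Ravay, 2,746 liters, $349,510.88):
Code 6285.91 is under a tariff-rate quota (threshold 1,817 liters). In-quota: 1,817 liters at 4.5%; over-quota: 929 liters at 19.5%.
Pro-rata value split: in-quota = $349,510.88 × 1,817/2,746 = $231,267.76; over-quota = $349,510.88 − $231,267.76 = $118,243.12.
In-quota duty = $231,267.76 × 4.5% = $10,407.05. Over-quota duty = $118,243.12 × 19.5% = $23,057.41.
Line duty = $10,407.05 + $23,057.41 = $33,464.46.
Total = $0.00 + $33,464.46 = $33,464.46.

$33,464.46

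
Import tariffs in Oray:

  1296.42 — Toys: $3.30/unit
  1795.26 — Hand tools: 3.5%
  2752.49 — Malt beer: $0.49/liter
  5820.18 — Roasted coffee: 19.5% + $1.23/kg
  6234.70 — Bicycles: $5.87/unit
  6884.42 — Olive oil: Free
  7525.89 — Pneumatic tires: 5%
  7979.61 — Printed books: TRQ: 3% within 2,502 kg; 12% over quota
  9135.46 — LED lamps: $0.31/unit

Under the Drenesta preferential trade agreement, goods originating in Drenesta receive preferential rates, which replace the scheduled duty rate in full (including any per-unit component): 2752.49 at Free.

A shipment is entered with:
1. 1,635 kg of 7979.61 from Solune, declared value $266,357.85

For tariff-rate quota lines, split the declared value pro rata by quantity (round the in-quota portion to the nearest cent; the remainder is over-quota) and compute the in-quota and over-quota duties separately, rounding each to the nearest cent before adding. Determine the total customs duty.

$7,990.74

Line 1 (7979.61, Solune, 1,635 kg, $266,357.85):
Code 7979.61 is under a tariff-rate quota (threshold 2,502 kg). Quantity 1,635 kg is within the quota, so the in-quota rate 3% applies to the full value.
Duty = $266,357.85 × 3% = $7,990.74.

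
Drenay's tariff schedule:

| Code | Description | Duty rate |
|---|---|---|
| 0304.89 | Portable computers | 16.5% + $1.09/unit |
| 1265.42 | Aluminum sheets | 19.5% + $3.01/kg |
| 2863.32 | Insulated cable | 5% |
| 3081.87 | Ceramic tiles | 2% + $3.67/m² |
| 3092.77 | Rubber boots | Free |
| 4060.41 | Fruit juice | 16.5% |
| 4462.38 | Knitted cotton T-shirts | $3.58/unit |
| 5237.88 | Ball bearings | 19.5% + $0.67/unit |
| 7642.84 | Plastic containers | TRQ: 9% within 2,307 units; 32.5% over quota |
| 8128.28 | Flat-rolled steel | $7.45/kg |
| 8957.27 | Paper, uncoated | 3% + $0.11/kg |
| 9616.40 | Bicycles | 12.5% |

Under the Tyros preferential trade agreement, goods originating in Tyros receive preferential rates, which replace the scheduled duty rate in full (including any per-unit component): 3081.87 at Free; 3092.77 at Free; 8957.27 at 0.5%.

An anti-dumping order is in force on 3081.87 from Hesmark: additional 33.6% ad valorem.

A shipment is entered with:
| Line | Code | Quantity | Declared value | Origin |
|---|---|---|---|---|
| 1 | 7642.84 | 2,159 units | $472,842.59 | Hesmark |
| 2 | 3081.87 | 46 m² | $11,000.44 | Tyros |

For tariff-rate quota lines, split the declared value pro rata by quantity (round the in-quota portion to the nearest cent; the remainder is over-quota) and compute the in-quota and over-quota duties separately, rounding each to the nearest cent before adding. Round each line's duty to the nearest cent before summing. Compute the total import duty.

Line 1 (7642.84, Hesmark, 2,159 units, $472,842.59):
Code 7642.84 is under a tariff-rate quota (threshold 2,307 units). Quantity 2,159 units is within the quota, so the in-quota rate 9% applies to the full value.
Duty = $472,842.59 × 9% = $42,555.83.
Line 2 (3081.87, Tyros, 46 m², $11,000.44):
Base rate for 3081.87 is 2% + $3.67/m².
Origin Tyros qualifies under the Drenay–Tyros agreement and 3081.87 is covered: preferential rate Free applies instead.
The additional-duty order on 3081.87 targets Hesmark, not Tyros; it does not apply.
Duty = $11,000.44 × 0% = $0.00.
Total = $42,555.83 + $0.00 = $42,555.83.

$42,555.83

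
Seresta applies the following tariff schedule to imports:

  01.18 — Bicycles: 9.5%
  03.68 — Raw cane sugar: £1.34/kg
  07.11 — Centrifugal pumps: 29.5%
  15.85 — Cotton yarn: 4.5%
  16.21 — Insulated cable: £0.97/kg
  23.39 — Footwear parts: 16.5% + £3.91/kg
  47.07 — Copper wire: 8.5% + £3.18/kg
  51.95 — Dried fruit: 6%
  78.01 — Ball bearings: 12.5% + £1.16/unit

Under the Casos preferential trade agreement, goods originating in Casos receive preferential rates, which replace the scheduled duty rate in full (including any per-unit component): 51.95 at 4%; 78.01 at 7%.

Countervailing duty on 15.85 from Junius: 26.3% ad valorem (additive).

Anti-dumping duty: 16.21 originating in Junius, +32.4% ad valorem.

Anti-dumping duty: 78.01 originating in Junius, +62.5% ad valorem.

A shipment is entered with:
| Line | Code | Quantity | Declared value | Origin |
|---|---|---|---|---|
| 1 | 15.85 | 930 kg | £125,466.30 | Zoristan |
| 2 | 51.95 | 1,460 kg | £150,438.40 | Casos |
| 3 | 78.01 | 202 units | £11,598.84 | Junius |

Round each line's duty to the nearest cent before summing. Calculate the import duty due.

Line 1 (15.85, Zoristan, 930 kg, £125,466.30):
Base rate for 15.85 is 4.5%.
The additional-duty order on 15.85 targets Junius, not Zoristan; it does not apply.
Duty = £125,466.30 × 4.5% = £5,645.98.
Line 2 (51.95, Casos, 1,460 kg, £150,438.40):
Base rate for 51.95 is 6%.
Origin Casos qualifies under the Seresta–Casos agreement and 51.95 is covered: preferential rate 4% applies instead.
Duty = £150,438.40 × 4% = £6,017.54.
Line 3 (78.01, Junius, 202 units, £11,598.84):
Base rate for 78.01 is 12.5% + £1.16/unit.
78.01 has an FTA preferential rate, but origin Junius is not Casos; base rate stands.
Additional duty on 78.01 from Junius: +62.5%. Applied ad valorem rate: 12.5% + 62.5% = 75%.
Duty = £11,598.84 × 75% + 202 × £1.16 = £8,933.45.
Total = £5,645.98 + £6,017.54 + £8,933.45 = £20,596.97.

£20,596.97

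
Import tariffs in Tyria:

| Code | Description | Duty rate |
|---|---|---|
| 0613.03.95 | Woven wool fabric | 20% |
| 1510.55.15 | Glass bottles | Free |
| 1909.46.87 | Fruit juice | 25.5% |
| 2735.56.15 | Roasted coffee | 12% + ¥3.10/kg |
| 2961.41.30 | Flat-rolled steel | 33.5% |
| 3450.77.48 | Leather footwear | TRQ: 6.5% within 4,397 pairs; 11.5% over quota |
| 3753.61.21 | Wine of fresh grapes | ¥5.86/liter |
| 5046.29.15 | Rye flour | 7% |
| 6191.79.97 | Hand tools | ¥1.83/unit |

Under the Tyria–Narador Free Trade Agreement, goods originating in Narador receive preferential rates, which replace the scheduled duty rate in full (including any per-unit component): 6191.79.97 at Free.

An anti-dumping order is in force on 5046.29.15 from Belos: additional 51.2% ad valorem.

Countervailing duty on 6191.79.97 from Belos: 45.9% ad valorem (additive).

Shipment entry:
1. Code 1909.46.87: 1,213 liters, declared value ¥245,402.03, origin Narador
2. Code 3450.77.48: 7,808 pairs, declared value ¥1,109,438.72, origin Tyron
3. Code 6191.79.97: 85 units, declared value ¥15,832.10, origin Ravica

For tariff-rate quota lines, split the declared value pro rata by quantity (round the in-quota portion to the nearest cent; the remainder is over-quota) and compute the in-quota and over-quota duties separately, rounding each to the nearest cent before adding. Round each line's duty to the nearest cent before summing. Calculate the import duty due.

¥159,080.03

Line 1 (1909.46.87, Narador, 1,213 liters, ¥245,402.03):
Base rate for 1909.46.87 is 25.5%.
Origin Narador is the FTA partner but 1909.46.87 is not on the preference list; base rate stands.
Duty = ¥245,402.03 × 25.5% = ¥62,577.52.
Line 2 (3450.77.48, Tyron, 7,808 pairs, ¥1,109,438.72):
Code 3450.77.48 is under a tariff-rate quota (threshold 4,397 pairs). In-quota: 4,397 pairs at 6.5%; over-quota: 3,411 pairs at 11.5%.
Pro-rata value split: in-quota = ¥1,109,438.72 × 4,397/7,808 = ¥624,769.73; over-quota = ¥1,109,438.72 − ¥624,769.73 = ¥484,668.99.
In-quota duty = ¥624,769.73 × 6.5% = ¥40,610.03. Over-quota duty = ¥484,668.99 × 11.5% = ¥55,736.93.
Line duty = ¥40,610.03 + ¥55,736.93 = ¥96,346.96.
Line 3 (6191.79.97, Ravica, 85 units, ¥15,832.10):
Base rate for 6191.79.97 is ¥1.83/unit.
6191.79.97 has an FTA preferential rate, but origin Ravica is not Narador; base rate stands.
The additional-duty order on 6191.79.97 targets Belos, not Ravica; it does not apply.
Duty = 85 × ¥1.83 = ¥155.55.
Total = ¥62,577.52 + ¥96,346.96 + ¥155.55 = ¥159,080.03.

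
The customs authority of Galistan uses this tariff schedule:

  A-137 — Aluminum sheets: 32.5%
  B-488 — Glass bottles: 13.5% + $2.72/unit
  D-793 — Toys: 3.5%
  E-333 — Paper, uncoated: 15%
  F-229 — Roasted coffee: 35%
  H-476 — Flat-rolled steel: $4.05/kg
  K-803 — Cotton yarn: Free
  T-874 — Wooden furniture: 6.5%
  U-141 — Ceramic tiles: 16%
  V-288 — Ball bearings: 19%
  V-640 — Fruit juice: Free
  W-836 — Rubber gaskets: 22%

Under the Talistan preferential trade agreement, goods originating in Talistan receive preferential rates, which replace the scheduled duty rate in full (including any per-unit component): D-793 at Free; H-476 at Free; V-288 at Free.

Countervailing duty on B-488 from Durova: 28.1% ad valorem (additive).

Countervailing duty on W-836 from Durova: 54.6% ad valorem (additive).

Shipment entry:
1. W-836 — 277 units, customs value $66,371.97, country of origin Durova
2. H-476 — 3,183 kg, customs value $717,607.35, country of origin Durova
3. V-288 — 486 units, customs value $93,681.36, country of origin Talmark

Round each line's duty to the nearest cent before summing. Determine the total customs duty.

$81,531.54

Line 1 (W-836, Durova, 277 units, $66,371.97):
Base rate for W-836 is 22%.
Additional duty on W-836 from Durova: +54.6%. Applied ad valorem rate: 22% + 54.6% = 76.6%.
Duty = $66,371.97 × 76.6% = $50,840.93.
Line 2 (H-476, Durova, 3,183 kg, $717,607.35):
Base rate for H-476 is $4.05/kg.
H-476 has an FTA preferential rate, but origin Durova is not Talistan; base rate stands.
Duty = 3,183 × $4.05 = $12,891.15.
Line 3 (V-288, Talmark, 486 units, $93,681.36):
Base rate for V-288 is 19%.
V-288 has an FTA preferential rate, but origin Talmark is not Talistan; base rate stands.
Duty = $93,681.36 × 19% = $17,799.46.
Total = $50,840.93 + $12,891.15 + $17,799.46 = $81,531.54.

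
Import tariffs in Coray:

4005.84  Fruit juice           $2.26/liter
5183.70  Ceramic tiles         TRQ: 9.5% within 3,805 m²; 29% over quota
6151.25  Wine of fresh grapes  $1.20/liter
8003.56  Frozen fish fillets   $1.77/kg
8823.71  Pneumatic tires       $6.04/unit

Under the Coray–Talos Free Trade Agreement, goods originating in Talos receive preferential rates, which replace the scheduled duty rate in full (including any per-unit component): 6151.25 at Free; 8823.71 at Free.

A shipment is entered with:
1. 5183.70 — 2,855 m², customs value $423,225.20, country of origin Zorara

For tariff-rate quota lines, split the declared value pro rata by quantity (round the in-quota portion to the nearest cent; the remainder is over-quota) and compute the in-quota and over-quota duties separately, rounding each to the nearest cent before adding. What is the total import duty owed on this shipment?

Line 1 (5183.70, Zorara, 2,855 m², $423,225.20):
Code 5183.70 is under a tariff-rate quota (threshold 3,805 m²). Quantity 2,855 m² is within the quota, so the in-quota rate 9.5% applies to the full value.
Duty = $423,225.20 × 9.5% = $40,206.39.

$40,206.39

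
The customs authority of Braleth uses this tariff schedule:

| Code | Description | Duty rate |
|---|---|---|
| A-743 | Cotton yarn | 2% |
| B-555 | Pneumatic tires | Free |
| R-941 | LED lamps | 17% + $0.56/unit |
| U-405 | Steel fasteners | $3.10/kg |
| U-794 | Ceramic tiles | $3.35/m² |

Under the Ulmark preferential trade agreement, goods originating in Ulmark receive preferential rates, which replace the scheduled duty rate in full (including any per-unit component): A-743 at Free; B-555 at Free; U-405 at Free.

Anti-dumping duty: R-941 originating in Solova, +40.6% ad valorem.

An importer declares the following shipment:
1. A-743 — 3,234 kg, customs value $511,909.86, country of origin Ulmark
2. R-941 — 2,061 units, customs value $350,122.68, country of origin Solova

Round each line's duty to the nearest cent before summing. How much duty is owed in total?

Line 1 (A-743, Ulmark, 3,234 kg, $511,909.86):
Base rate for A-743 is 2%.
Origin Ulmark qualifies under the Braleth–Ulmark agreement and A-743 is covered: preferential rate Free applies instead.
Duty = $511,909.86 × 0% = $0.00.
Line 2 (R-941, Solova, 2,061 units, $350,122.68):
Base rate for R-941 is 17% + $0.56/unit.
Additional duty on R-941 from Solova: +40.6%. Applied ad valorem rate: 17% + 40.6% = 57.6%.
Duty = $350,122.68 × 57.6% + 2,061 × $0.56 = $202,824.82.
Total = $0.00 + $202,824.82 = $202,824.82.

$202,824.82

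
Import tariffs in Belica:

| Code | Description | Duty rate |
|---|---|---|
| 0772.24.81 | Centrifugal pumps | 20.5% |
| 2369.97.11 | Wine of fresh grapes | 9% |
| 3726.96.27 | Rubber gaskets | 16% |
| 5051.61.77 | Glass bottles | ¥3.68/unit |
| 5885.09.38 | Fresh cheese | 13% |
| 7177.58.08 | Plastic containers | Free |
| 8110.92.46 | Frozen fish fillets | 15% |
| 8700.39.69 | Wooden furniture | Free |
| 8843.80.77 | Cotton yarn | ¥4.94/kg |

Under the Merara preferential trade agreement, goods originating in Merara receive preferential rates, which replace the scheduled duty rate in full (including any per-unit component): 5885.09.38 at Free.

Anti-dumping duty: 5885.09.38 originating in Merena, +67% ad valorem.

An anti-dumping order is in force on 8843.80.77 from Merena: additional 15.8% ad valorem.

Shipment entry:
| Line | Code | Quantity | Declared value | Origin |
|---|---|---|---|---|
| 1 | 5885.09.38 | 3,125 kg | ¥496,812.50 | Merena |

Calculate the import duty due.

¥397,450.00

Line 1 (5885.09.38, Merena, 3,125 kg, ¥496,812.50):
Base rate for 5885.09.38 is 13%.
5885.09.38 has an FTA preferential rate, but origin Merena is not Merara; base rate stands.
Additional duty on 5885.09.38 from Merena: +67%. Applied ad valorem rate: 13% + 67% = 80%.
Duty = ¥496,812.50 × 80% = ¥397,450.00.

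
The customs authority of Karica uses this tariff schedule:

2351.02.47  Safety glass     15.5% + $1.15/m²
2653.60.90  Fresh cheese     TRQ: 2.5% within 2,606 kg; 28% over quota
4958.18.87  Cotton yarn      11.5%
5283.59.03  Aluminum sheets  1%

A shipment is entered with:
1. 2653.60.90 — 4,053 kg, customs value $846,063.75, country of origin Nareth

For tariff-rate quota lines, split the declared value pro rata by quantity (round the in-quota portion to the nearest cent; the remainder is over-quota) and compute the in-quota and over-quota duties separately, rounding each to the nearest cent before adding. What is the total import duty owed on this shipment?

$98,177.21

Line 1 (2653.60.90, Nareth, 4,053 kg, $846,063.75):
Code 2653.60.90 is under a tariff-rate quota (threshold 2,606 kg). In-quota: 2,606 kg at 2.5%; over-quota: 1,447 kg at 28%.
Pro-rata value split: in-quota = $846,063.75 × 2,606/4,053 = $544,002.50; over-quota = $846,063.75 − $544,002.50 = $302,061.25.
In-quota duty = $544,002.50 × 2.5% = $13,600.06. Over-quota duty = $302,061.25 × 28% = $84,577.15.
Line duty = $13,600.06 + $84,577.15 = $98,177.21.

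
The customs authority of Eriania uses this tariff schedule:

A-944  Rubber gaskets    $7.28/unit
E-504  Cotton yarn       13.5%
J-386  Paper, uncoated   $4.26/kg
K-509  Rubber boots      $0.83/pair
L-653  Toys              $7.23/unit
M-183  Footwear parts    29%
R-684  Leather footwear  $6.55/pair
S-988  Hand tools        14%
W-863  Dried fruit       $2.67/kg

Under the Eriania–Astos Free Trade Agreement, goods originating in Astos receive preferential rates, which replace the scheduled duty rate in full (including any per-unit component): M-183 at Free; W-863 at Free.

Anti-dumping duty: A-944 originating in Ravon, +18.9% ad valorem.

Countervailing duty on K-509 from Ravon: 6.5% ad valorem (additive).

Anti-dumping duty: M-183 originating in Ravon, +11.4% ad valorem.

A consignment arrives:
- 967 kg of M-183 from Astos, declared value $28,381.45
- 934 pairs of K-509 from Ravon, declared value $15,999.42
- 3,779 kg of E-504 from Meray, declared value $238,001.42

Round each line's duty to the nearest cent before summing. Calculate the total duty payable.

Line 1 (M-183, Astos, 967 kg, $28,381.45):
Base rate for M-183 is 29%.
Origin Astos qualifies under the Eriania–Astos agreement and M-183 is covered: preferential rate Free applies instead.
The additional-duty order on M-183 targets Ravon, not Astos; it does not apply.
Duty = $28,381.45 × 0% = $0.00.
Line 2 (K-509, Ravon, 934 pairs, $15,999.42):
Base rate for K-509 is $0.83/pair.
Additional duty on K-509 from Ravon: +6.5% ad valorem. Applied ad valorem rate = 6.5%.
Duty = $15,999.42 × 6.5% + 934 × $0.83 = $1,815.18.
Line 3 (E-504, Meray, 3,779 kg, $238,001.42):
Base rate for E-504 is 13.5%.
Duty = $238,001.42 × 13.5% = $32,130.19.
Total = $0.00 + $1,815.18 + $32,130.19 = $33,945.37.

$33,945.37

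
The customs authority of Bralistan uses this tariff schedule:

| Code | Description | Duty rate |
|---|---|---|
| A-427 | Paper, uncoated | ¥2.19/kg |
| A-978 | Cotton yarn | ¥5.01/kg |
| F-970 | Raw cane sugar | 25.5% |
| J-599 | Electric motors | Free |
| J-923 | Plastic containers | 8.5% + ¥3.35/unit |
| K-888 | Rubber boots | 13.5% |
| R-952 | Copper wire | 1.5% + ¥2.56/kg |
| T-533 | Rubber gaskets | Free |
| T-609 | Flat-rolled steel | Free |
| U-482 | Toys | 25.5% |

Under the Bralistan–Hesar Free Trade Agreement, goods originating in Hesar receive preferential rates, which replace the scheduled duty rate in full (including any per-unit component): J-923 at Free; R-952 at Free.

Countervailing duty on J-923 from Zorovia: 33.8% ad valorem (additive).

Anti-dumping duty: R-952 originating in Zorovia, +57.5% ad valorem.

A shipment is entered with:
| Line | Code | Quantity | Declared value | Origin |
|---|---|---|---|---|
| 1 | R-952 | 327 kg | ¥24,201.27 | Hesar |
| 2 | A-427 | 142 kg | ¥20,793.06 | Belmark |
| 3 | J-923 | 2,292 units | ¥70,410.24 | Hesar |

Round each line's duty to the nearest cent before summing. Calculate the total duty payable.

¥310.98

Line 1 (R-952, Hesar, 327 kg, ¥24,201.27):
Base rate for R-952 is 1.5% + ¥2.56/kg.
Origin Hesar qualifies under the Bralistan–Hesar agreement and R-952 is covered: preferential rate Free applies instead.
The additional-duty order on R-952 targets Zorovia, not Hesar; it does not apply.
Duty = ¥24,201.27 × 0% = ¥0.00.
Line 2 (A-427, Belmark, 142 kg, ¥20,793.06):
Base rate for A-427 is ¥2.19/kg.
Duty = 142 × ¥2.19 = ¥310.98.
Line 3 (J-923, Hesar, 2,292 units, ¥70,410.24):
Base rate for J-923 is 8.5% + ¥3.35/unit.
Origin Hesar qualifies under the Bralistan–Hesar agreement and J-923 is covered: preferential rate Free applies instead.
The additional-duty order on J-923 targets Zorovia, not Hesar; it does not apply.
Duty = ¥70,410.24 × 0% = ¥0.00.
Total = ¥0.00 + ¥310.98 + ¥0.00 = ¥310.98.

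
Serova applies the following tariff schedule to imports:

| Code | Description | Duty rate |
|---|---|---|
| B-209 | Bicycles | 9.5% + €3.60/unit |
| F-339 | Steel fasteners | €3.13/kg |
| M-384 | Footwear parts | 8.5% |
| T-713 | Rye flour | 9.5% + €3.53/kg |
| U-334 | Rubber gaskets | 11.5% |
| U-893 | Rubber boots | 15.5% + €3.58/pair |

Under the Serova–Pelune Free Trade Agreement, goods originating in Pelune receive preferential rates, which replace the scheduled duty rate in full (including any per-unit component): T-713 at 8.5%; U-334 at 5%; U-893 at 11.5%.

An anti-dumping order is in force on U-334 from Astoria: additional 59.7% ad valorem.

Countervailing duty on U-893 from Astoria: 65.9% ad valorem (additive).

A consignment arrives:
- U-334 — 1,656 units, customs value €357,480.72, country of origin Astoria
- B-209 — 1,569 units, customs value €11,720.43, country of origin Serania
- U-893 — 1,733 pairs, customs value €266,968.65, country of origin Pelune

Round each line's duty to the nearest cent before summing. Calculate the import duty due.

€291,989.50

Line 1 (U-334, Astoria, 1,656 units, €357,480.72):
Base rate for U-334 is 11.5%.
U-334 has an FTA preferential rate, but origin Astoria is not Pelune; base rate stands.
Additional duty on U-334 from Astoria: +59.7%. Applied ad valorem rate: 11.5% + 59.7% = 71.2%.
Duty = €357,480.72 × 71.2% = €254,526.27.
Line 2 (B-209, Serania, 1,569 units, €11,720.43):
Base rate for B-209 is 9.5% + €3.60/unit.
Duty = €11,720.43 × 9.5% + 1,569 × €3.60 = €6,761.84.
Line 3 (U-893, Pelune, 1,733 pairs, €266,968.65):
Base rate for U-893 is 15.5% + €3.58/pair.
Origin Pelune qualifies under the Serova–Pelune agreement and U-893 is covered: preferential rate 11.5% applies instead.
The additional-duty order on U-893 targets Astoria, not Pelune; it does not apply.
Duty = €266,968.65 × 11.5% = €30,701.39.
Total = €254,526.27 + €6,761.84 + €30,701.39 = €291,989.50.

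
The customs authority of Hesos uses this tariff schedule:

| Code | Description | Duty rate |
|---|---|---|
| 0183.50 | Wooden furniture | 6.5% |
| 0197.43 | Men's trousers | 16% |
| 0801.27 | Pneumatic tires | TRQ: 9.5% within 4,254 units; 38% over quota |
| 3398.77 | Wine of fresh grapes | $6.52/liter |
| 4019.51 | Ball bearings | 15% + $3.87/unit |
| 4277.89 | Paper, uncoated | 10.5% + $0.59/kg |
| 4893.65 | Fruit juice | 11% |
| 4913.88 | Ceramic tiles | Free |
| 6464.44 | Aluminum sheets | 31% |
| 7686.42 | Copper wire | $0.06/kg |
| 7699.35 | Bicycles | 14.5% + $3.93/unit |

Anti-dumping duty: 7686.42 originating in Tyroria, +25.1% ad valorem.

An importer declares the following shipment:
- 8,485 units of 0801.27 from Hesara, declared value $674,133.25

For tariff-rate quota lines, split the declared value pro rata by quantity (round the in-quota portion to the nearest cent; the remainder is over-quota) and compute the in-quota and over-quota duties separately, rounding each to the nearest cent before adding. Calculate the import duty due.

Line 1 (0801.27, Hesara, 8,485 units, $674,133.25):
Code 0801.27 is under a tariff-rate quota (threshold 4,254 units). In-quota: 4,254 units at 9.5%; over-quota: 4,231 units at 38%.
Pro-rata value split: in-quota = $674,133.25 × 4,254/8,485 = $337,980.30; over-quota = $674,133.25 − $337,980.30 = $336,152.95.
In-quota duty = $337,980.30 × 9.5% = $32,108.13. Over-quota duty = $336,152.95 × 38% = $127,738.12.
Line duty = $32,108.13 + $127,738.12 = $159,846.25.

$159,846.25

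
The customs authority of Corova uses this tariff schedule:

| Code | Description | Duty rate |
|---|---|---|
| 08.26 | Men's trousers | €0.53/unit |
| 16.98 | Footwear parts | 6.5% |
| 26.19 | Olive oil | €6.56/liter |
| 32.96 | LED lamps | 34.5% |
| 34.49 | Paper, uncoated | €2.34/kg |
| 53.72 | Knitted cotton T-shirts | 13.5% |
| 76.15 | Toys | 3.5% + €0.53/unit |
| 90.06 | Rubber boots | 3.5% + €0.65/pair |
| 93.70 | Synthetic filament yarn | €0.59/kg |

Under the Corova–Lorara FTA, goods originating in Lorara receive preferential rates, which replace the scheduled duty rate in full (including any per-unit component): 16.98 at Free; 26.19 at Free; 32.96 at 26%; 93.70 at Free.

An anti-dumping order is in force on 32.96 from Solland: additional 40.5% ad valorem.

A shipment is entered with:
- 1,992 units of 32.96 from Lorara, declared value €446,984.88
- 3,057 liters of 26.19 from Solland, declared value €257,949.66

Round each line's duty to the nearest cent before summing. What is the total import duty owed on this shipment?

€136,269.99

Line 1 (32.96, Lorara, 1,992 units, €446,984.88):
Base rate for 32.96 is 34.5%.
Origin Lorara qualifies under the Corova–Lorara agreement and 32.96 is covered: preferential rate 26% applies instead.
The additional-duty order on 32.96 targets Solland, not Lorara; it does not apply.
Duty = €446,984.88 × 26% = €116,216.07.
Line 2 (26.19, Solland, 3,057 liters, €257,949.66):
Base rate for 26.19 is €6.56/liter.
26.19 has an FTA preferential rate, but origin Solland is not Lorara; base rate stands.
Duty = 3,057 × €6.56 = €20,053.92.
Total = €116,216.07 + €20,053.92 = €136,269.99.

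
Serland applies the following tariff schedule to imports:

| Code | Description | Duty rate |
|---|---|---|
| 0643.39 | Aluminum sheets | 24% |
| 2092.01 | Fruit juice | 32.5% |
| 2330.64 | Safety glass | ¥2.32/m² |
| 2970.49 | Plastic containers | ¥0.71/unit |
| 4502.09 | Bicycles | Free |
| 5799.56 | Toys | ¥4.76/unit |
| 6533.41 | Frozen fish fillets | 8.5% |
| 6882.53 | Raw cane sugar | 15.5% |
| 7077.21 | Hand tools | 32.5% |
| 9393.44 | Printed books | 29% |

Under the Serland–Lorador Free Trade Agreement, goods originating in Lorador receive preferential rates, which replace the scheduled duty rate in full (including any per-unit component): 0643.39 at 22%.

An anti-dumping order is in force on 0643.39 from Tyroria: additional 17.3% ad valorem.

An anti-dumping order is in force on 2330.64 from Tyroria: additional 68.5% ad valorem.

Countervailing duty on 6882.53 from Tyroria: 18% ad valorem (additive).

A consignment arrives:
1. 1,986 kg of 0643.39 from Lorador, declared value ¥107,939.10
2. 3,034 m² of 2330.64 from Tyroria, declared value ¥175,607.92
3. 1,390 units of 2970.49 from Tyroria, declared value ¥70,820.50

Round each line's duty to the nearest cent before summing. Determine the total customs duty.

¥152,063.81

Line 1 (0643.39, Lorador, 1,986 kg, ¥107,939.10):
Base rate for 0643.39 is 24%.
Origin Lorador qualifies under the Serland–Lorador agreement and 0643.39 is covered: preferential rate 22% applies instead.
The additional-duty order on 0643.39 targets Tyroria, not Lorador; it does not apply.
Duty = ¥107,939.10 × 22% = ¥23,746.60.
Line 2 (2330.64, Tyroria, 3,034 m², ¥175,607.92):
Base rate for 2330.64 is ¥2.32/m².
Additional duty on 2330.64 from Tyroria: +68.5% ad valorem. Applied ad valorem rate = 68.5%.
Duty = ¥175,607.92 × 68.5% + 3,034 × ¥2.32 = ¥127,330.31.
Line 3 (2970.49, Tyroria, 1,390 units, ¥70,820.50):
Base rate for 2970.49 is ¥0.71/unit.
Duty = 1,390 × ¥0.71 = ¥986.90.
Total = ¥23,746.60 + ¥127,330.31 + ¥986.90 = ¥152,063.81.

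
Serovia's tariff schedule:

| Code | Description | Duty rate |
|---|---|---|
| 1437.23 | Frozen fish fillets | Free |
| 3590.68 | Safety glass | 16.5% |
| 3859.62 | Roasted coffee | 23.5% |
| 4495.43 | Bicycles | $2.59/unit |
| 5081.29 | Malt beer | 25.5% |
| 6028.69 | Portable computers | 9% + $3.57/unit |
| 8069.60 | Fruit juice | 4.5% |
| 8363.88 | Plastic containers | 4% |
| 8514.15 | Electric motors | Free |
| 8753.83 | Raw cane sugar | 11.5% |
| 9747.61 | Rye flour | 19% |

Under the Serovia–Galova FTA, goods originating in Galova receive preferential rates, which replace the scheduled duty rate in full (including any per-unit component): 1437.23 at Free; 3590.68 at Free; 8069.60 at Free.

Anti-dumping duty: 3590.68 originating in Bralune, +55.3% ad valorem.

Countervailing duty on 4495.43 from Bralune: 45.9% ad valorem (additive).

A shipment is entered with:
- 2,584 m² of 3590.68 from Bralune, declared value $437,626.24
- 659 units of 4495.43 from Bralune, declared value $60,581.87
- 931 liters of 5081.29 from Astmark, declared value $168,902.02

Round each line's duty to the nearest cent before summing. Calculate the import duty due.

Line 1 (3590.68, Bralune, 2,584 m², $437,626.24):
Base rate for 3590.68 is 16.5%.
3590.68 has an FTA preferential rate, but origin Bralune is not Galova; base rate stands.
Additional duty on 3590.68 from Bralune: +55.3%. Applied ad valorem rate: 16.5% + 55.3% = 71.8%.
Duty = $437,626.24 × 71.8% = $314,215.64.
Line 2 (4495.43, Bralune, 659 units, $60,581.87):
Base rate for 4495.43 is $2.59/unit.
Additional duty on 4495.43 from Bralune: +45.9% ad valorem. Applied ad valorem rate = 45.9%.
Duty = $60,581.87 × 45.9% + 659 × $2.59 = $29,513.89.
Line 3 (5081.29, Astmark, 931 liters, $168,902.02):
Base rate for 5081.29 is 25.5%.
Duty = $168,902.02 × 25.5% = $43,070.02.
Total = $314,215.64 + $29,513.89 + $43,070.02 = $386,799.55.

$386,799.55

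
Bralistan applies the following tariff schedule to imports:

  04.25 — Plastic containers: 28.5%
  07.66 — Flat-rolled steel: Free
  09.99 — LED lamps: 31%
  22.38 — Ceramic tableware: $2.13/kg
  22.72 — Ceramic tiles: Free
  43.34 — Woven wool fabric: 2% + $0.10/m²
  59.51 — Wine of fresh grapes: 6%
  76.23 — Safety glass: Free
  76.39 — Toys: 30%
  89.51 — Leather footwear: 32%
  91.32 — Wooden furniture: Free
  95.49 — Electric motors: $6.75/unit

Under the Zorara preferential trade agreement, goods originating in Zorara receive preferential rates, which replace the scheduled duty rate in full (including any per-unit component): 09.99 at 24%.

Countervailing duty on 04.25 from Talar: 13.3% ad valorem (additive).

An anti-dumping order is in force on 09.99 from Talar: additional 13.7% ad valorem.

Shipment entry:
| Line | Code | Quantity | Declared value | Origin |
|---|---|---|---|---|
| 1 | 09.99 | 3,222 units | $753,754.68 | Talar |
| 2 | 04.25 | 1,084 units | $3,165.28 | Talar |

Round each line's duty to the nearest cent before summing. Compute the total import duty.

Line 1 (09.99, Talar, 3,222 units, $753,754.68):
Base rate for 09.99 is 31%.
09.99 has an FTA preferential rate, but origin Talar is not Zorara; base rate stands.
Additional duty on 09.99 from Talar: +13.7%. Applied ad valorem rate: 31% + 13.7% = 44.7%.
Duty = $753,754.68 × 44.7% = $336,928.34.
Line 2 (04.25, Talar, 1,084 units, $3,165.28):
Base rate for 04.25 is 28.5%.
Additional duty on 04.25 from Talar: +13.3%. Applied ad valorem rate: 28.5% + 13.3% = 41.8%.
Duty = $3,165.28 × 41.8% = $1,323.09.
Total = $336,928.34 + $1,323.09 = $338,251.43.

$338,251.43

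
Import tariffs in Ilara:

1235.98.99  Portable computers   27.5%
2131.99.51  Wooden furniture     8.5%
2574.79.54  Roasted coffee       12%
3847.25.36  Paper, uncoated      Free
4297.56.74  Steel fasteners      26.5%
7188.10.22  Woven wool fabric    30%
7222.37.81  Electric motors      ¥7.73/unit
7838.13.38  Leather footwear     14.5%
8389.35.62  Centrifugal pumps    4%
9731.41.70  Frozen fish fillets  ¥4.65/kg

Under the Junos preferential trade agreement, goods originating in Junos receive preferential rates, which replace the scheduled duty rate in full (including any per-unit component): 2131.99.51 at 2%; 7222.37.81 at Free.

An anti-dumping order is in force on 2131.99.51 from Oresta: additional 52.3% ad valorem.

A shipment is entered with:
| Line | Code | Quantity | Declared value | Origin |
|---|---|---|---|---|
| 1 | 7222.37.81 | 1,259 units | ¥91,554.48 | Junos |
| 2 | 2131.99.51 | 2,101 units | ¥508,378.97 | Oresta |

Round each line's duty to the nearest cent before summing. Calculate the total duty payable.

Line 1 (7222.37.81, Junos, 1,259 units, ¥91,554.48):
Base rate for 7222.37.81 is ¥7.73/unit.
Origin Junos qualifies under the Ilara–Junos agreement and 7222.37.81 is covered: preferential rate Free applies instead.
Duty = ¥91,554.48 × 0% = ¥0.00.
Line 2 (2131.99.51, Oresta, 2,101 units, ¥508,378.97):
Base rate for 2131.99.51 is 8.5%.
2131.99.51 has an FTA preferential rate, but origin Oresta is not Junos; base rate stands.
Additional duty on 2131.99.51 from Oresta: +52.3%. Applied ad valorem rate: 8.5% + 52.3% = 60.8%.
Duty = ¥508,378.97 × 60.8% = ¥309,094.41.
Total = ¥0.00 + ¥309,094.41 = ¥309,094.41.

¥309,094.41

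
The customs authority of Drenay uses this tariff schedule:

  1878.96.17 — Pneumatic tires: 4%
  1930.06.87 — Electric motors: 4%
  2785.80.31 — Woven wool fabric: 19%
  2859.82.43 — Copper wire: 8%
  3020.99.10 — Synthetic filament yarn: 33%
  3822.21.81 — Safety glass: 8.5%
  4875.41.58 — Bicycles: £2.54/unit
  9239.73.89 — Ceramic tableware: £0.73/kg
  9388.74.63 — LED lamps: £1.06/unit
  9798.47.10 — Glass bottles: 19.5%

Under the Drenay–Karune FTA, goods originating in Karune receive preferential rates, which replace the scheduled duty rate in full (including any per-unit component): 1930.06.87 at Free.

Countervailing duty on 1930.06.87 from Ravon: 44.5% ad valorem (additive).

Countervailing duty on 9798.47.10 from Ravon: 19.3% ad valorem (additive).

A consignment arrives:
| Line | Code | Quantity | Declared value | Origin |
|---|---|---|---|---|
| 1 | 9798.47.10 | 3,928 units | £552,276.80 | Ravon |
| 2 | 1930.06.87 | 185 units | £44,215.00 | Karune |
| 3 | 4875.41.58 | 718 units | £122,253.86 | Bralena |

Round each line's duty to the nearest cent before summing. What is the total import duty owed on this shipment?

£216,107.12

Line 1 (9798.47.10, Ravon, 3,928 units, £552,276.80):
Base rate for 9798.47.10 is 19.5%.
Additional duty on 9798.47.10 from Ravon: +19.3%. Applied ad valorem rate: 19.5% + 19.3% = 38.8%.
Duty = £552,276.80 × 38.8% = £214,283.40.
Line 2 (1930.06.87, Karune, 185 units, £44,215.00):
Base rate for 1930.06.87 is 4%.
Origin Karune qualifies under the Drenay–Karune agreement and 1930.06.87 is covered: preferential rate Free applies instead.
The additional-duty order on 1930.06.87 targets Ravon, not Karune; it does not apply.
Duty = £44,215.00 × 0% = £0.00.
Line 3 (4875.41.58, Bralena, 718 units, £122,253.86):
Base rate for 4875.41.58 is £2.54/unit.
Duty = 718 × £2.54 = £1,823.72.
Total = £214,283.40 + £0.00 + £1,823.72 = £216,107.12.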